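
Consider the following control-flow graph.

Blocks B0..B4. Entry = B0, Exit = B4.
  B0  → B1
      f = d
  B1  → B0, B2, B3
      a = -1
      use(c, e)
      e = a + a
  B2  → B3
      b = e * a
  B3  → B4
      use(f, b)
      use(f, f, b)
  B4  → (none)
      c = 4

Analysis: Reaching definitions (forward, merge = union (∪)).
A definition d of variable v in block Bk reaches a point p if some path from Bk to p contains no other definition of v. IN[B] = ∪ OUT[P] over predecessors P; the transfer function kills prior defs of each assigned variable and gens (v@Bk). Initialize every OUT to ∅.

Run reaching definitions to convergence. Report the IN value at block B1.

Answer: {a@B1, e@B1, f@B0}

Trace:
Per-block solution:
  B0:  IN={a@B1, e@B1, f@B0}  OUT={a@B1, e@B1, f@B0}
  B1:  IN={a@B1, e@B1, f@B0}  OUT={a@B1, e@B1, f@B0}
  B2:  IN={a@B1, e@B1, f@B0}  OUT={a@B1, b@B2, e@B1, f@B0}
  B3:  IN={a@B1, b@B2, e@B1, f@B0}  OUT={a@B1, b@B2, e@B1, f@B0}
  B4:  IN={a@B1, b@B2, e@B1, f@B0}  OUT={a@B1, b@B2, c@B4, e@B1, f@B0}

Merge at B1: IN[B1] = OUT[B0] = {a@B1, e@B1, f@B0}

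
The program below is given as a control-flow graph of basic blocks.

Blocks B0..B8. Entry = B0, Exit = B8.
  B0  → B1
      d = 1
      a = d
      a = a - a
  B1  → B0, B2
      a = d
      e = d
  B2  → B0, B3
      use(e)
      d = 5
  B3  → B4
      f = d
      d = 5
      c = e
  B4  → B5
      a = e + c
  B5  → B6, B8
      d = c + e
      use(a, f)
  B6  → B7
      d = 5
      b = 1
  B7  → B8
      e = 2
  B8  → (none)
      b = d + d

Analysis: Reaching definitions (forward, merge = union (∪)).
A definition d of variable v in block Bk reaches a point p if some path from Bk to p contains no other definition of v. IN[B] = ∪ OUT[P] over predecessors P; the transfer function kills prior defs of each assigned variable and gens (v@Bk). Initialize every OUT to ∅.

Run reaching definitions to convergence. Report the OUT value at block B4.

Answer: {a@B4, c@B3, d@B3, e@B1, f@B3}

Working:
Converged values:
  B0:   IN={a@B1, d@B0, d@B2, e@B1}   OUT={a@B0, d@B0, e@B1}
  B1:   IN={a@B0, d@B0, e@B1}   OUT={a@B1, d@B0, e@B1}
  B2:   IN={a@B1, d@B0, e@B1}   OUT={a@B1, d@B2, e@B1}
  B3:   IN={a@B1, d@B2, e@B1}   OUT={a@B1, c@B3, d@B3, e@B1, f@B3}
  B4:   IN={a@B1, c@B3, d@B3, e@B1, f@B3}   OUT={a@B4, c@B3, d@B3, e@B1, f@B3}
  B5:   IN={a@B4, c@B3, d@B3, e@B1, f@B3}   OUT={a@B4, c@B3, d@B5, e@B1, f@B3}
  B6:   IN={a@B4, c@B3, d@B5, e@B1, f@B3}   OUT={a@B4, b@B6, c@B3, d@B6, e@B1, f@B3}
  B7:   IN={a@B4, b@B6, c@B3, d@B6, e@B1, f@B3}   OUT={a@B4, b@B6, c@B3, d@B6, e@B7, f@B3}
  B8:   IN={a@B4, b@B6, c@B3, d@B5, d@B6, e@B1, e@B7, f@B3}   OUT={a@B4, b@B8, c@B3, d@B5, d@B6, e@B1, e@B7, f@B3}

Merge at B4: IN[B4] = OUT[B3] = {a@B1, c@B3, d@B3, e@B1, f@B3}
Applying B4's transfer function to that IN value gives OUT[B4] (row B4 above).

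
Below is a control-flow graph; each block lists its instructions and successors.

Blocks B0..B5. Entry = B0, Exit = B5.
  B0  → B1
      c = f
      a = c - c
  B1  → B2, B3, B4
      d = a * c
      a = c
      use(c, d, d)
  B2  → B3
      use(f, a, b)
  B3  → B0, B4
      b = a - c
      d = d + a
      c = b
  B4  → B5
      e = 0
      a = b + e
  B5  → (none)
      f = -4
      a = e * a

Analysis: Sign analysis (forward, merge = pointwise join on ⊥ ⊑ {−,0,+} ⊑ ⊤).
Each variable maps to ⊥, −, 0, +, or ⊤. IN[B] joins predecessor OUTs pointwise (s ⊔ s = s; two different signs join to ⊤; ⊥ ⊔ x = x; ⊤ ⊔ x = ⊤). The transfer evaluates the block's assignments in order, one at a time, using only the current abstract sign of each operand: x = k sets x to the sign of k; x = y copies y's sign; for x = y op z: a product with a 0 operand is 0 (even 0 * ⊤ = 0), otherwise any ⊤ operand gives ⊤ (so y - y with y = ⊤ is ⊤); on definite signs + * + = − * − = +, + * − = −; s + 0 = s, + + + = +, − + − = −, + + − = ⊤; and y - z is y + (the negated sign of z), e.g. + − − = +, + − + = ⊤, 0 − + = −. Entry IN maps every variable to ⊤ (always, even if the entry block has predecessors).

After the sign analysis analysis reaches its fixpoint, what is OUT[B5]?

Fixpoint table:
  B0:   IN=(all ⊤)   OUT=(all ⊤)
  B1:   IN=(all ⊤)   OUT=(all ⊤)
  B2:   IN=(all ⊤)   OUT=(all ⊤)
  B3:   IN=(all ⊤)   OUT=(all ⊤)
  B4:   IN=(all ⊤)   OUT={e:0; rest ⊤}
  B5:   IN={e:0; rest ⊤}   OUT={a:0, e:0, f:-; rest ⊤}

Merge at B5: IN[B5] = OUT[B4] = {a: ⊤, b: ⊤, c: ⊤, d: ⊤, e: 0, f: ⊤}
Applying B5's transfer function to that IN value gives OUT[B5] (row B5 above).

Answer: {a: 0, b: ⊤, c: ⊤, d: ⊤, e: 0, f: -}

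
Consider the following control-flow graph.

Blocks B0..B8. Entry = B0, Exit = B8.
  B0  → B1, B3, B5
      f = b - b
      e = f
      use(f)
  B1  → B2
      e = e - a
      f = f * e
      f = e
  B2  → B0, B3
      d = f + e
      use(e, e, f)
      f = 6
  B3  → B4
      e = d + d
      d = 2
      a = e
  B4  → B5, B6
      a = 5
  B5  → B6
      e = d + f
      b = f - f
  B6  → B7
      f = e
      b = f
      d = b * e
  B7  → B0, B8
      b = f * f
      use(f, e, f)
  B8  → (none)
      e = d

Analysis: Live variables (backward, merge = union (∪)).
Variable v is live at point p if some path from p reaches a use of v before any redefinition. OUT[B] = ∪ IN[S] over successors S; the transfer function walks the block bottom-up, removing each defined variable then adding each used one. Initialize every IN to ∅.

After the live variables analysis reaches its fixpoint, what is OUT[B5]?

Per-block solution:
  B0:  IN={a, b, d}  OUT={a, b, d, e, f}
  B1:  IN={a, b, e, f}  OUT={a, b, e, f}
  B2:  IN={a, b, e, f}  OUT={a, b, d, f}
  B3:  IN={d, f}  OUT={d, e, f}
  B4:  IN={d, e, f}  OUT={a, d, e, f}
  B5:  IN={a, d, f}  OUT={a, e}
  B6:  IN={a, e}  OUT={a, d, e, f}
  B7:  IN={a, d, e, f}  OUT={a, b, d}
  B8:  IN={d}  OUT={}

Merge at B5: OUT[B5] = IN[B6] = {a, e}

Answer: {a, e}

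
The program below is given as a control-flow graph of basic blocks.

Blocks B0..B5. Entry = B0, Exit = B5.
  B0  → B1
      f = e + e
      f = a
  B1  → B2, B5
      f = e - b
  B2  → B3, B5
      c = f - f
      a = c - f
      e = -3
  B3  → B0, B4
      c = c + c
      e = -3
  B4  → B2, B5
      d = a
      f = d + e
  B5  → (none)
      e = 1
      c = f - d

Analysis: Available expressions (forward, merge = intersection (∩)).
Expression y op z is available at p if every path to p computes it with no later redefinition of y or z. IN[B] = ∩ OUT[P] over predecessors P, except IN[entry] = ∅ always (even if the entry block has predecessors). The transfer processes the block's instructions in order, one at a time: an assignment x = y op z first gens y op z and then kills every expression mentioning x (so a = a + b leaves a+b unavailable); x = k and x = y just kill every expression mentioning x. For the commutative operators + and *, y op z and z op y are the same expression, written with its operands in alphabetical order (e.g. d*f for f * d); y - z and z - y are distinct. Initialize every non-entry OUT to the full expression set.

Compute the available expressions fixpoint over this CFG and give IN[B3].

Fixpoint table:
  B0:   IN={}   OUT={e+e}
  B1:   IN={e+e}   OUT={e+e, e-b}
  B2:   IN={}   OUT={c-f, f-f}
  B3:   IN={c-f, f-f}   OUT={f-f}
  B4:   IN={f-f}   OUT={d+e}
  B5:   IN={}   OUT={f-d}

Merge at B3: IN[B3] = OUT[B2] = {c-f, f-f}

Answer: {c-f, f-f}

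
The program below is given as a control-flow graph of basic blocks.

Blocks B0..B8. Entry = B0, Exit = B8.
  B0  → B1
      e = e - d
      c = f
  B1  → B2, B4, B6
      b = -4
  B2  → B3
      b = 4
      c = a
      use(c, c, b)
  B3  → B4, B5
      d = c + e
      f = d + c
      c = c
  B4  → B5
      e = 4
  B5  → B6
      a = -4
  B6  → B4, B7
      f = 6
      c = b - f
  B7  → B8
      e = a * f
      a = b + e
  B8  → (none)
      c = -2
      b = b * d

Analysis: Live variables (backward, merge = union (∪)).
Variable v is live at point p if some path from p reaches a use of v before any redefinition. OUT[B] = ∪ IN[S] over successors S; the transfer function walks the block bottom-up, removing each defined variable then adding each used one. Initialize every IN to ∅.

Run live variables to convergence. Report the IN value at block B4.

Answer: {b, d}

Trace:
Per-block solution:
  B0:   IN={a, d, e, f}   OUT={a, d, e}
  B1:   IN={a, d, e}   OUT={a, b, d, e}
  B2:   IN={a, e}   OUT={b, c, e}
  B3:   IN={b, c, e}   OUT={b, d}
  B4:   IN={b, d}   OUT={b, d}
  B5:   IN={b, d}   OUT={a, b, d}
  B6:   IN={a, b, d}   OUT={a, b, d, f}
  B7:   IN={a, b, d, f}   OUT={b, d}
  B8:   IN={b, d}   OUT={}

Merge at B4: OUT[B4] = IN[B5] = {b, d}
Applying B4's transfer function to that OUT value gives IN[B4] (row B4 above).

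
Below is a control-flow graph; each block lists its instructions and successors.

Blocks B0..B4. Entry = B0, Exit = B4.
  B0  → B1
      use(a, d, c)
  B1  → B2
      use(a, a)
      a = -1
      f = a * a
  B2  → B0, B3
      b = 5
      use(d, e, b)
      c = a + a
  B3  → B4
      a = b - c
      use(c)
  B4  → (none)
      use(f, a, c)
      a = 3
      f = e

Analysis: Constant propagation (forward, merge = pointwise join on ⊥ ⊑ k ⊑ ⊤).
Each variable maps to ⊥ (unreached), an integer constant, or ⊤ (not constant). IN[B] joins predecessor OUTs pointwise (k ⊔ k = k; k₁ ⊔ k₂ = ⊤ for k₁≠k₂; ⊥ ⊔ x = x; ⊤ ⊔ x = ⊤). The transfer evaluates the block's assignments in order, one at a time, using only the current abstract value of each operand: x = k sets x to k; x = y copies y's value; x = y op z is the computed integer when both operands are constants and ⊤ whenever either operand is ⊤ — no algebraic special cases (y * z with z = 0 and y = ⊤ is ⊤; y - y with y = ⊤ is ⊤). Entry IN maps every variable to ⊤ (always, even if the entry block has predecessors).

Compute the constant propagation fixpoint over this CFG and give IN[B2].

Answer: {a: -1, b: ⊤, c: ⊤, d: ⊤, e: ⊤, f: 1}

Derivation:
Fixpoint table:
  B0: | IN=(all ⊤) | OUT=(all ⊤)
  B1: | IN=(all ⊤) | OUT={a:-1, f:1; rest ⊤}
  B2: | IN={a:-1, f:1; rest ⊤} | OUT={a:-1, b:5, c:-2, f:1; rest ⊤}
  B3: | IN={a:-1, b:5, c:-2, f:1; rest ⊤} | OUT={a:7, b:5, c:-2, f:1; rest ⊤}
  B4: | IN={a:7, b:5, c:-2, f:1; rest ⊤} | OUT={a:3, b:5, c:-2; rest ⊤}

Merge at B2: IN[B2] = OUT[B1] = {a: -1, b: ⊤, c: ⊤, d: ⊤, e: ⊤, f: 1}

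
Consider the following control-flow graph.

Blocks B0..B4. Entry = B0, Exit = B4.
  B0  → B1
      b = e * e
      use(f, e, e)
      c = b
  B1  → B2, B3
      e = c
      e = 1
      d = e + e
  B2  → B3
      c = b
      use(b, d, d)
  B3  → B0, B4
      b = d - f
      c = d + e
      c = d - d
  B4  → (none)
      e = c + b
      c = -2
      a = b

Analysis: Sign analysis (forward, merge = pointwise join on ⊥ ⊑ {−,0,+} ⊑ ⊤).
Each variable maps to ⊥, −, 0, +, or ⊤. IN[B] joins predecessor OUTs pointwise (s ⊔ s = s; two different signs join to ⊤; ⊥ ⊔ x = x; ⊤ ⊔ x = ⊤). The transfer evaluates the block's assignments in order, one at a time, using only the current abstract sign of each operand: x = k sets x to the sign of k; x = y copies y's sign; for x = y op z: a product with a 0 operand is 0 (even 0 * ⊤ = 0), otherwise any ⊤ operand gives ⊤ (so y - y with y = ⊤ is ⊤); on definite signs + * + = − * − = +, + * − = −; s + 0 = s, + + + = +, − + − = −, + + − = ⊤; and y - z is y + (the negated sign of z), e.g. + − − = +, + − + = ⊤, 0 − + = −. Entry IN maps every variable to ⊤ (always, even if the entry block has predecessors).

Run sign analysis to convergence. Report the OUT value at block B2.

Answer: {a: ⊤, b: ⊤, c: ⊤, d: +, e: +, f: ⊤}

Derivation:
Per-block solution:
  B0:  IN=(all ⊤)  OUT=(all ⊤)
  B1:  IN=(all ⊤)  OUT={d:+, e:+; rest ⊤}
  B2:  IN={d:+, e:+; rest ⊤}  OUT={d:+, e:+; rest ⊤}
  B3:  IN={d:+, e:+; rest ⊤}  OUT={d:+, e:+; rest ⊤}
  B4:  IN={d:+, e:+; rest ⊤}  OUT={c:-, d:+; rest ⊤}

Merge at B2: IN[B2] = OUT[B1] = {a: ⊤, b: ⊤, c: ⊤, d: +, e: +, f: ⊤}
Applying B2's transfer function to that IN value gives OUT[B2] (row B2 above).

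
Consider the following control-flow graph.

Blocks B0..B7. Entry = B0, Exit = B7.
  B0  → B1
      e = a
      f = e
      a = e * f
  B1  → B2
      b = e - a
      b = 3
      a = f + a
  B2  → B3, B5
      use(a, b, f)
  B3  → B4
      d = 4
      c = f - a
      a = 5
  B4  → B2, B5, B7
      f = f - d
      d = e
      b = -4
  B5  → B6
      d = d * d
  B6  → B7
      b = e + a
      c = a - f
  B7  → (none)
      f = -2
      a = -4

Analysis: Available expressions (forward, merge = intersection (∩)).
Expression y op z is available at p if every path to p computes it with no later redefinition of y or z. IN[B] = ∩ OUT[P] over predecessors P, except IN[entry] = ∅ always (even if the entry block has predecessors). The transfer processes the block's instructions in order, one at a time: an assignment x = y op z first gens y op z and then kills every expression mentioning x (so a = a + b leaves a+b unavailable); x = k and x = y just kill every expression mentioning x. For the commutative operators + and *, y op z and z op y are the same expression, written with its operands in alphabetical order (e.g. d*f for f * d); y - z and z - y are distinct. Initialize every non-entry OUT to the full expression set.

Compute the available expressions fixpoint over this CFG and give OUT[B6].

Converged values:
  B0:   IN={}   OUT={e*f}
  B1:   IN={e*f}   OUT={e*f}
  B2:   IN={}   OUT={}
  B3:   IN={}   OUT={}
  B4:   IN={}   OUT={}
  B5:   IN={}   OUT={}
  B6:   IN={}   OUT={a+e, a-f}
  B7:   IN={}   OUT={}

Merge at B6: IN[B6] = OUT[B5] = {}
Applying B6's transfer function to that IN value gives OUT[B6] (row B6 above).

Answer: {a+e, a-f}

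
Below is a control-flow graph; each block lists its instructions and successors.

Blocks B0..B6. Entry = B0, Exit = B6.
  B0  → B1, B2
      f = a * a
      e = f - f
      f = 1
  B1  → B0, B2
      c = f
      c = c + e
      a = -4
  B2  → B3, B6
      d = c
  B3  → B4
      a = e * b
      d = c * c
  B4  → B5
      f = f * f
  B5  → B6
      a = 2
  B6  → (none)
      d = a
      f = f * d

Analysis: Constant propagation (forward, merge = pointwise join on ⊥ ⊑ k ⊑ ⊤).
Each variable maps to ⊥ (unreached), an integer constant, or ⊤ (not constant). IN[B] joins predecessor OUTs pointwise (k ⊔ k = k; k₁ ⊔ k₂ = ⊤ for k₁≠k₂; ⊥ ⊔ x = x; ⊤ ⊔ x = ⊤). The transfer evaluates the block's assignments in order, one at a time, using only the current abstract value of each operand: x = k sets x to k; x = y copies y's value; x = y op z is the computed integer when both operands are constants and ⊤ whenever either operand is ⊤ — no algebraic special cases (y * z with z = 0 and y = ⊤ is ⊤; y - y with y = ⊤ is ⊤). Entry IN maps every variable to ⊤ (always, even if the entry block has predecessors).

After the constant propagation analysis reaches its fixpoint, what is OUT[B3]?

Answer: {a: ⊤, b: ⊤, c: ⊤, d: ⊤, e: ⊤, f: 1}

Working:
Converged values:
  B0: | IN=(all ⊤) | OUT={f:1; rest ⊤}
  B1: | IN={f:1; rest ⊤} | OUT={a:-4, f:1; rest ⊤}
  B2: | IN={f:1; rest ⊤} | OUT={f:1; rest ⊤}
  B3: | IN={f:1; rest ⊤} | OUT={f:1; rest ⊤}
  B4: | IN={f:1; rest ⊤} | OUT={f:1; rest ⊤}
  B5: | IN={f:1; rest ⊤} | OUT={a:2, f:1; rest ⊤}
  B6: | IN={f:1; rest ⊤} | OUT=(all ⊤)

Merge at B3: IN[B3] = OUT[B2] = {a: ⊤, b: ⊤, c: ⊤, d: ⊤, e: ⊤, f: 1}
Applying B3's transfer function to that IN value gives OUT[B3] (row B3 above).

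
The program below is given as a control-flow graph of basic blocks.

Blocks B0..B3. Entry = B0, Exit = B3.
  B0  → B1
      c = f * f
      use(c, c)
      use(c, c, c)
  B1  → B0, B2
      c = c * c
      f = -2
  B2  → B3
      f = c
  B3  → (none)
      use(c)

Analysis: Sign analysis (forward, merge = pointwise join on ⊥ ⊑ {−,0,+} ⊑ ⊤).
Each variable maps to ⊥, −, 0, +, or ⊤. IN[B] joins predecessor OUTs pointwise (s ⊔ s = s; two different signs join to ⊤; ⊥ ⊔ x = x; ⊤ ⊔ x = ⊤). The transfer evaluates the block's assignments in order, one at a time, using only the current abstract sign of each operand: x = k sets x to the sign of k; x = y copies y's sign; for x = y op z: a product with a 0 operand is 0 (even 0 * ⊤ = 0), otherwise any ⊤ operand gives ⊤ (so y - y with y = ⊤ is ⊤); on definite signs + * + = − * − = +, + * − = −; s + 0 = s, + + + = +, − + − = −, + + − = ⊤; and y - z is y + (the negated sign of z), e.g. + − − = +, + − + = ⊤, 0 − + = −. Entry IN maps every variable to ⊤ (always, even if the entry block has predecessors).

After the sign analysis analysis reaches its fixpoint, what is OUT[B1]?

Per-block solution:
  B0:  IN=(all ⊤)  OUT=(all ⊤)
  B1:  IN=(all ⊤)  OUT={f:-; rest ⊤}
  B2:  IN={f:-; rest ⊤}  OUT=(all ⊤)
  B3:  IN=(all ⊤)  OUT=(all ⊤)

Merge at B1: IN[B1] = OUT[B0] = {a: ⊤, b: ⊤, c: ⊤, d: ⊤, e: ⊤, f: ⊤}
Applying B1's transfer function to that IN value gives OUT[B1] (row B1 above).

Answer: {a: ⊤, b: ⊤, c: ⊤, d: ⊤, e: ⊤, f: -}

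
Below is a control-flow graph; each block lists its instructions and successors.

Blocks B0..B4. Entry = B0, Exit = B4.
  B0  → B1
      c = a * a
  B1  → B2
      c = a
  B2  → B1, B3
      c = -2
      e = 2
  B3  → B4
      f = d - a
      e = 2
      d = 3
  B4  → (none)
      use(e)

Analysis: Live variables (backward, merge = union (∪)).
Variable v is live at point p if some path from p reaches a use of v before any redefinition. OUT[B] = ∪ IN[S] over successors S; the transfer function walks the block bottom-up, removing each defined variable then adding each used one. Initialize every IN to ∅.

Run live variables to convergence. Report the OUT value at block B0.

Per-block solution:
  B0: | IN={a, d} | OUT={a, d}
  B1: | IN={a, d} | OUT={a, d}
  B2: | IN={a, d} | OUT={a, d}
  B3: | IN={a, d} | OUT={e}
  B4: | IN={e} | OUT={}

Merge at B0: OUT[B0] = IN[B1] = {a, d}

Answer: {a, d}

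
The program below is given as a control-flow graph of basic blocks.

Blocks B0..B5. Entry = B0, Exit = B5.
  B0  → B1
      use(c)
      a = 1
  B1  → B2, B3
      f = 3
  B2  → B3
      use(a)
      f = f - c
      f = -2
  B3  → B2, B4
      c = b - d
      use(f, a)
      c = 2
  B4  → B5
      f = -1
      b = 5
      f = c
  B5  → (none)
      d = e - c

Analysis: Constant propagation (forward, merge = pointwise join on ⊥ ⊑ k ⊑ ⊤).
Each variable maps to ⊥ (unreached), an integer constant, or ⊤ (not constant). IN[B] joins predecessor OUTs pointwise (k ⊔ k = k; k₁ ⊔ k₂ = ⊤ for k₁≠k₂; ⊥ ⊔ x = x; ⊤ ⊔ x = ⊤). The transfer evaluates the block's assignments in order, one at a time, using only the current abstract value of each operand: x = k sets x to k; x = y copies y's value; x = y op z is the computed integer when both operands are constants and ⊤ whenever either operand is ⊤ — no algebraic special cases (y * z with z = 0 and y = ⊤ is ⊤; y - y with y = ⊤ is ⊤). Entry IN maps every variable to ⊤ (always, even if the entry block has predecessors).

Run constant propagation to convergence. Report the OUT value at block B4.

Answer: {a: 1, b: 5, c: 2, d: ⊤, e: ⊤, f: 2}

Working:
Converged values:
  B0: | IN=(all ⊤) | OUT={a:1; rest ⊤}
  B1: | IN={a:1; rest ⊤} | OUT={a:1, f:3; rest ⊤}
  B2: | IN={a:1; rest ⊤} | OUT={a:1, f:-2; rest ⊤}
  B3: | IN={a:1; rest ⊤} | OUT={a:1, c:2; rest ⊤}
  B4: | IN={a:1, c:2; rest ⊤} | OUT={a:1, b:5, c:2, f:2; rest ⊤}
  B5: | IN={a:1, b:5, c:2, f:2; rest ⊤} | OUT={a:1, b:5, c:2, f:2; rest ⊤}

Merge at B4: IN[B4] = OUT[B3] = {a: 1, b: ⊤, c: 2, d: ⊤, e: ⊤, f: ⊤}
Applying B4's transfer function to that IN value gives OUT[B4] (row B4 above).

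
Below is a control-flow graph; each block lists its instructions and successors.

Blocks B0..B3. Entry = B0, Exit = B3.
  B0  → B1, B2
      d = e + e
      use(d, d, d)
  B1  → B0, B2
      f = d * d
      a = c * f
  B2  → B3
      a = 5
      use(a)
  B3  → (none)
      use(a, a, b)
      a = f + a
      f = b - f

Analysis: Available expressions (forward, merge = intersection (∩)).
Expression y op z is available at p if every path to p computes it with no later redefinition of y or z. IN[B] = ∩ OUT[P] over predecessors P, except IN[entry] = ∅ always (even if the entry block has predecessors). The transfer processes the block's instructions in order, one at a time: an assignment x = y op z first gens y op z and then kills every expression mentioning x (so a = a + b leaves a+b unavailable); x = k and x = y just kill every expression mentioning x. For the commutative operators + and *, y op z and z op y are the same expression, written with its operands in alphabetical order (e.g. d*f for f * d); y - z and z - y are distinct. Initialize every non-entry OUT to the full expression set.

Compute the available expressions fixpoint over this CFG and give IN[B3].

Answer: {e+e}

Derivation:
Fixpoint table:
  B0:   IN={}   OUT={e+e}
  B1:   IN={e+e}   OUT={c*f, d*d, e+e}
  B2:   IN={e+e}   OUT={e+e}
  B3:   IN={e+e}   OUT={e+e}

Merge at B3: IN[B3] = OUT[B2] = {e+e}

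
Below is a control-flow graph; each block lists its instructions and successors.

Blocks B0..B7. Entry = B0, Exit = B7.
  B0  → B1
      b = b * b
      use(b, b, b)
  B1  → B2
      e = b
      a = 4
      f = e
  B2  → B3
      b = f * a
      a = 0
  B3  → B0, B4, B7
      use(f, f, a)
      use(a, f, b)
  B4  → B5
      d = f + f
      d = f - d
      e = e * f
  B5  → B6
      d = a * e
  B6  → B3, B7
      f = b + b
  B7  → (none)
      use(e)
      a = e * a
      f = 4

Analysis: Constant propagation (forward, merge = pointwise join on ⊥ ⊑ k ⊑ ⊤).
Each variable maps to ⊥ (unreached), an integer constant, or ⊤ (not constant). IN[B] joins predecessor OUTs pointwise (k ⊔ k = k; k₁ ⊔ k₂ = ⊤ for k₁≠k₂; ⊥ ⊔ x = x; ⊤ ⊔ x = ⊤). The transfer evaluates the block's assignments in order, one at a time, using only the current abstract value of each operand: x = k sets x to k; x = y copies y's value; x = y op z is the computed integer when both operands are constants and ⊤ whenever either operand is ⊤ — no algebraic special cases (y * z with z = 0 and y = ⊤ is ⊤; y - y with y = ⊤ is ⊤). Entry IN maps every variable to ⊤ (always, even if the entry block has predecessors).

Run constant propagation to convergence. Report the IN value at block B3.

Per-block solution:
  B0:  IN=(all ⊤)  OUT=(all ⊤)
  B1:  IN=(all ⊤)  OUT={a:4; rest ⊤}
  B2:  IN={a:4; rest ⊤}  OUT={a:0; rest ⊤}
  B3:  IN={a:0; rest ⊤}  OUT={a:0; rest ⊤}
  B4:  IN={a:0; rest ⊤}  OUT={a:0; rest ⊤}
  B5:  IN={a:0; rest ⊤}  OUT={a:0; rest ⊤}
  B6:  IN={a:0; rest ⊤}  OUT={a:0; rest ⊤}
  B7:  IN={a:0; rest ⊤}  OUT={f:4; rest ⊤}

Merge at B3: IN[B3] = OUT[B2] ⊔ OUT[B6] = {a: 0, b: ⊤, c: ⊤, d: ⊤, e: ⊤, f: ⊤}

Answer: {a: 0, b: ⊤, c: ⊤, d: ⊤, e: ⊤, f: ⊤}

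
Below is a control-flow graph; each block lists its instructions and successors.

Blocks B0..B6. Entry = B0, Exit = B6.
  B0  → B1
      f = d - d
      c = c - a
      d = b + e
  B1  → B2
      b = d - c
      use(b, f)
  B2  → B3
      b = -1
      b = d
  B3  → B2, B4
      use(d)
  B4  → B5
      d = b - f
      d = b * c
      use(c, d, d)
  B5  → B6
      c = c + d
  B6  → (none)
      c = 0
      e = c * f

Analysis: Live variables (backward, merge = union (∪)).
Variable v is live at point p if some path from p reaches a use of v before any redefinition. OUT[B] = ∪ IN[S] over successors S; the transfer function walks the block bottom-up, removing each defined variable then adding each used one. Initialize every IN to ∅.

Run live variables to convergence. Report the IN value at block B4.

Per-block solution:
  B0: | IN={a, b, c, d, e} | OUT={c, d, f}
  B1: | IN={c, d, f} | OUT={c, d, f}
  B2: | IN={c, d, f} | OUT={b, c, d, f}
  B3: | IN={b, c, d, f} | OUT={b, c, d, f}
  B4: | IN={b, c, f} | OUT={c, d, f}
  B5: | IN={c, d, f} | OUT={f}
  B6: | IN={f} | OUT={}

Merge at B4: OUT[B4] = IN[B5] = {c, d, f}
Applying B4's transfer function to that OUT value gives IN[B4] (row B4 above).

Answer: {b, c, f}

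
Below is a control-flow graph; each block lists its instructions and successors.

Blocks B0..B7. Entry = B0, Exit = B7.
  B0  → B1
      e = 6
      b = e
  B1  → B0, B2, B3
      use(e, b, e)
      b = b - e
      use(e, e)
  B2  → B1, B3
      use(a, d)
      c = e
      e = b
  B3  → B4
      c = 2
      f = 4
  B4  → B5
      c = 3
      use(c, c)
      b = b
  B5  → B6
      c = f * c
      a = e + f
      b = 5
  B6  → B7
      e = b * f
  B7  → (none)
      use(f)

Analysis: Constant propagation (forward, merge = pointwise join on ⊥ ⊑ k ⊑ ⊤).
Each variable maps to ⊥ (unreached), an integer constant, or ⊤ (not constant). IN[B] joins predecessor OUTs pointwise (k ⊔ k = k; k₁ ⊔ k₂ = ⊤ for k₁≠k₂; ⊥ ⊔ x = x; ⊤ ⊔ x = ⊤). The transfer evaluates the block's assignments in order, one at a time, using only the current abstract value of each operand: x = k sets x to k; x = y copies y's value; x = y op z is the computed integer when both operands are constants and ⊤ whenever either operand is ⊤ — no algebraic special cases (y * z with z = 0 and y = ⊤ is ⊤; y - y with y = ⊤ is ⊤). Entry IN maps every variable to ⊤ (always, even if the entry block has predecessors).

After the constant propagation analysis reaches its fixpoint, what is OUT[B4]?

Converged values:
  B0: | IN=(all ⊤) | OUT={b:6, e:6; rest ⊤}
  B1: | IN=(all ⊤) | OUT=(all ⊤)
  B2: | IN=(all ⊤) | OUT=(all ⊤)
  B3: | IN=(all ⊤) | OUT={c:2, f:4; rest ⊤}
  B4: | IN={c:2, f:4; rest ⊤} | OUT={c:3, f:4; rest ⊤}
  B5: | IN={c:3, f:4; rest ⊤} | OUT={b:5, c:12, f:4; rest ⊤}
  B6: | IN={b:5, c:12, f:4; rest ⊤} | OUT={b:5, c:12, e:20, f:4; rest ⊤}
  B7: | IN={b:5, c:12, e:20, f:4; rest ⊤} | OUT={b:5, c:12, e:20, f:4; rest ⊤}

Merge at B4: IN[B4] = OUT[B3] = {a: ⊤, b: ⊤, c: 2, d: ⊤, e: ⊤, f: 4}
Applying B4's transfer function to that IN value gives OUT[B4] (row B4 above).

Answer: {a: ⊤, b: ⊤, c: 3, d: ⊤, e: ⊤, f: 4}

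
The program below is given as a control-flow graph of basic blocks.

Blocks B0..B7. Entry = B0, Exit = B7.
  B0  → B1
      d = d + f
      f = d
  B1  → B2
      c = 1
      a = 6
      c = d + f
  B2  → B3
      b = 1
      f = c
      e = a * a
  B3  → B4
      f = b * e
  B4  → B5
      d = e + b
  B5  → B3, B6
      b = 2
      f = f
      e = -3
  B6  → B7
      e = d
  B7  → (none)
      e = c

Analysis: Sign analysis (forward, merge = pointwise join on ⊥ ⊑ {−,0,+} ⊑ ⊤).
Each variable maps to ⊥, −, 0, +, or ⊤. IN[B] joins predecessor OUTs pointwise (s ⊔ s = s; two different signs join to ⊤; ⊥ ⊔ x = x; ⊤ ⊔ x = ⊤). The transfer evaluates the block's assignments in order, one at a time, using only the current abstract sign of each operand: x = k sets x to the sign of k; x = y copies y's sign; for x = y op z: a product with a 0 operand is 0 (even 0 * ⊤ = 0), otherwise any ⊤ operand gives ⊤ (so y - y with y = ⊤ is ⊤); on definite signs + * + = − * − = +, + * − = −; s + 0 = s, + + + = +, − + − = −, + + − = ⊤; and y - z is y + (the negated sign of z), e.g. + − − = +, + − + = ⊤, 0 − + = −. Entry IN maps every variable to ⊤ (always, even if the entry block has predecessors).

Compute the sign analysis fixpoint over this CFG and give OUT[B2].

Per-block solution:
  B0:  IN=(all ⊤)  OUT=(all ⊤)
  B1:  IN=(all ⊤)  OUT={a:+; rest ⊤}
  B2:  IN={a:+; rest ⊤}  OUT={a:+, b:+, e:+; rest ⊤}
  B3:  IN={a:+, b:+; rest ⊤}  OUT={a:+, b:+; rest ⊤}
  B4:  IN={a:+, b:+; rest ⊤}  OUT={a:+, b:+; rest ⊤}
  B5:  IN={a:+, b:+; rest ⊤}  OUT={a:+, b:+, e:-; rest ⊤}
  B6:  IN={a:+, b:+, e:-; rest ⊤}  OUT={a:+, b:+; rest ⊤}
  B7:  IN={a:+, b:+; rest ⊤}  OUT={a:+, b:+; rest ⊤}

Merge at B2: IN[B2] = OUT[B1] = {a: +, b: ⊤, c: ⊤, d: ⊤, e: ⊤, f: ⊤}
Applying B2's transfer function to that IN value gives OUT[B2] (row B2 above).

Answer: {a: +, b: +, c: ⊤, d: ⊤, e: +, f: ⊤}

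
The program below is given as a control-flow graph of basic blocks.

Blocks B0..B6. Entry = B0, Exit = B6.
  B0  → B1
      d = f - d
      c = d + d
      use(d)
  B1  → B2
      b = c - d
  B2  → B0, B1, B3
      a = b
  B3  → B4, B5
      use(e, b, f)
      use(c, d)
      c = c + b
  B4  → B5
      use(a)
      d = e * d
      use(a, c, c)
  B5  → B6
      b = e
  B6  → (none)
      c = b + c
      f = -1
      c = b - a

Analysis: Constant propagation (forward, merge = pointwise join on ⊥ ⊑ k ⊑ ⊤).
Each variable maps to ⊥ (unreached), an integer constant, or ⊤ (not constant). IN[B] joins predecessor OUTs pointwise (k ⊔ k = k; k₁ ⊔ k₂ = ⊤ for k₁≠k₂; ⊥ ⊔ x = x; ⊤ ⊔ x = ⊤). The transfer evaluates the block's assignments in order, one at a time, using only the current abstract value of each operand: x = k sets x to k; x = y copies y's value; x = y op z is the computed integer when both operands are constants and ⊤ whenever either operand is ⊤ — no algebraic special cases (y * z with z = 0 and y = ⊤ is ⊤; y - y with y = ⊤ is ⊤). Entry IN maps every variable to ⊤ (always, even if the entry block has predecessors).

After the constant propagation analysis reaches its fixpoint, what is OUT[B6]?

Per-block solution:
  B0:   IN=(all ⊤)   OUT=(all ⊤)
  B1:   IN=(all ⊤)   OUT=(all ⊤)
  B2:   IN=(all ⊤)   OUT=(all ⊤)
  B3:   IN=(all ⊤)   OUT=(all ⊤)
  B4:   IN=(all ⊤)   OUT=(all ⊤)
  B5:   IN=(all ⊤)   OUT=(all ⊤)
  B6:   IN=(all ⊤)   OUT={f:-1; rest ⊤}

Merge at B6: IN[B6] = OUT[B5] = {a: ⊤, b: ⊤, c: ⊤, d: ⊤, e: ⊤, f: ⊤}
Applying B6's transfer function to that IN value gives OUT[B6] (row B6 above).

Answer: {a: ⊤, b: ⊤, c: ⊤, d: ⊤, e: ⊤, f: -1}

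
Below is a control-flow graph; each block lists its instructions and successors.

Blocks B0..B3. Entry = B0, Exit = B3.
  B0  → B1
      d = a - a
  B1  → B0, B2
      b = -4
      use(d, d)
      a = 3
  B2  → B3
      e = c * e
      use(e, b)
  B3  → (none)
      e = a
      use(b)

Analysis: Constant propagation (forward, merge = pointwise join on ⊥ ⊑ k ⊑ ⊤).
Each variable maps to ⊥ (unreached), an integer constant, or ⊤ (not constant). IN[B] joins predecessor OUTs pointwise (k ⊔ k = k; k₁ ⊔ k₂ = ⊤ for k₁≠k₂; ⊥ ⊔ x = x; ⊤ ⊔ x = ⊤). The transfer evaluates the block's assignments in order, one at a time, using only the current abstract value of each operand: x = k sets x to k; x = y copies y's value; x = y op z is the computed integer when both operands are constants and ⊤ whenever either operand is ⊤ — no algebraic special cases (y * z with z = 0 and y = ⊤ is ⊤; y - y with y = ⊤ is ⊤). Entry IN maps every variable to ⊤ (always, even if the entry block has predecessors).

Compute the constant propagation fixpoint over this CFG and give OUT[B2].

Per-block solution:
  B0: | IN=(all ⊤) | OUT=(all ⊤)
  B1: | IN=(all ⊤) | OUT={a:3, b:-4; rest ⊤}
  B2: | IN={a:3, b:-4; rest ⊤} | OUT={a:3, b:-4; rest ⊤}
  B3: | IN={a:3, b:-4; rest ⊤} | OUT={a:3, b:-4, e:3; rest ⊤}

Merge at B2: IN[B2] = OUT[B1] = {a: 3, b: -4, c: ⊤, d: ⊤, e: ⊤, f: ⊤}
Applying B2's transfer function to that IN value gives OUT[B2] (row B2 above).

Answer: {a: 3, b: -4, c: ⊤, d: ⊤, e: ⊤, f: ⊤}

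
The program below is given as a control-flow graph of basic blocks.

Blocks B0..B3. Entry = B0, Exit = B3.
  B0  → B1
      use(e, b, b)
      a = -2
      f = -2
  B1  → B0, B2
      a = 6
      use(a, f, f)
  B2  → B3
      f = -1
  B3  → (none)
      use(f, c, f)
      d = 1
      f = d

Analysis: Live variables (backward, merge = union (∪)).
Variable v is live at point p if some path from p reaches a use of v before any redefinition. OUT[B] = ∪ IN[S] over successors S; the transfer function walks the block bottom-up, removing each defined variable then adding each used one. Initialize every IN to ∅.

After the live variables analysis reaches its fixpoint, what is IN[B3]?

Answer: {c, f}

Trace:
Converged values:
  B0:   IN={b, c, e}   OUT={b, c, e, f}
  B1:   IN={b, c, e, f}   OUT={b, c, e}
  B2:   IN={c}   OUT={c, f}
  B3:   IN={c, f}   OUT={}

B3 is the boundary node: OUT[B3] = {}
Applying B3's transfer function to that OUT value gives IN[B3] (row B3 above).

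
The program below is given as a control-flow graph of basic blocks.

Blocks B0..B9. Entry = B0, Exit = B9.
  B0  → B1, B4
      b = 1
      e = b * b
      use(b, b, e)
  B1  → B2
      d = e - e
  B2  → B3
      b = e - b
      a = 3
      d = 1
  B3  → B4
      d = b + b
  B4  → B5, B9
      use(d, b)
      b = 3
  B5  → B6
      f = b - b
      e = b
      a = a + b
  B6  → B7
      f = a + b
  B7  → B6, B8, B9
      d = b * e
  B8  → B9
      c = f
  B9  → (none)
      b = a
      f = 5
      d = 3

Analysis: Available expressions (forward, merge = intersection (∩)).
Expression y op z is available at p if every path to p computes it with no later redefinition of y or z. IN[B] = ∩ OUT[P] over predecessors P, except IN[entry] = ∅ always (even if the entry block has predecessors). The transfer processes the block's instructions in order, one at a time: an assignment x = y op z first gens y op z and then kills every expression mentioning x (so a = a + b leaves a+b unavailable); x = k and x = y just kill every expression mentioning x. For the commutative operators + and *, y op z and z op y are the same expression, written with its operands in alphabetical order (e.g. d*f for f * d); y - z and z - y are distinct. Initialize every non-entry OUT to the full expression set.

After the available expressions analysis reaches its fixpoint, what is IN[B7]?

Answer: {a+b, b-b}

Working:
Converged values:
  B0:   IN={}   OUT={b*b}
  B1:   IN={b*b}   OUT={b*b, e-e}
  B2:   IN={b*b, e-e}   OUT={e-e}
  B3:   IN={e-e}   OUT={b+b, e-e}
  B4:   IN={}   OUT={}
  B5:   IN={}   OUT={b-b}
  B6:   IN={b-b}   OUT={a+b, b-b}
  B7:   IN={a+b, b-b}   OUT={a+b, b*e, b-b}
  B8:   IN={a+b, b*e, b-b}   OUT={a+b, b*e, b-b}
  B9:   IN={}   OUT={}

Merge at B7: IN[B7] = OUT[B6] = {a+b, b-b}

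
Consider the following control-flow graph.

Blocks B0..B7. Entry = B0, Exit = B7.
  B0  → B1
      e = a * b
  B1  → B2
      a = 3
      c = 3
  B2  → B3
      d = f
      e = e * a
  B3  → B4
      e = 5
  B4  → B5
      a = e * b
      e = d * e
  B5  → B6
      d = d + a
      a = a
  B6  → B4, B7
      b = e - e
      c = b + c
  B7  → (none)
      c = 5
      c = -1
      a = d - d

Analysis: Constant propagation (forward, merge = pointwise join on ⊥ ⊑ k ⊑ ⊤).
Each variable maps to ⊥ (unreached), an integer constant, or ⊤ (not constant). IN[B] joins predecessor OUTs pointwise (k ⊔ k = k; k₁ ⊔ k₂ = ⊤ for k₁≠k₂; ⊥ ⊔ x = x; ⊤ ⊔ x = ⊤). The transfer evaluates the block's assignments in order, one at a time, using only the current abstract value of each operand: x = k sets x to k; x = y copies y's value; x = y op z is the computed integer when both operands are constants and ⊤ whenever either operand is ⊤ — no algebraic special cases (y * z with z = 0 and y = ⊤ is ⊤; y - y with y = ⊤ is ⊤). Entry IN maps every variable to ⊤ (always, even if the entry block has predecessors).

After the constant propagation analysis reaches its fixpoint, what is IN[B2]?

Converged values:
  B0:   IN=(all ⊤)   OUT=(all ⊤)
  B1:   IN=(all ⊤)   OUT={a:3, c:3; rest ⊤}
  B2:   IN={a:3, c:3; rest ⊤}   OUT={a:3, c:3; rest ⊤}
  B3:   IN={a:3, c:3; rest ⊤}   OUT={a:3, c:3, e:5; rest ⊤}
  B4:   IN=(all ⊤)   OUT=(all ⊤)
  B5:   IN=(all ⊤)   OUT=(all ⊤)
  B6:   IN=(all ⊤)   OUT=(all ⊤)
  B7:   IN=(all ⊤)   OUT={c:-1; rest ⊤}

Merge at B2: IN[B2] = OUT[B1] = {a: 3, b: ⊤, c: 3, d: ⊤, e: ⊤, f: ⊤}

Answer: {a: 3, b: ⊤, c: 3, d: ⊤, e: ⊤, f: ⊤}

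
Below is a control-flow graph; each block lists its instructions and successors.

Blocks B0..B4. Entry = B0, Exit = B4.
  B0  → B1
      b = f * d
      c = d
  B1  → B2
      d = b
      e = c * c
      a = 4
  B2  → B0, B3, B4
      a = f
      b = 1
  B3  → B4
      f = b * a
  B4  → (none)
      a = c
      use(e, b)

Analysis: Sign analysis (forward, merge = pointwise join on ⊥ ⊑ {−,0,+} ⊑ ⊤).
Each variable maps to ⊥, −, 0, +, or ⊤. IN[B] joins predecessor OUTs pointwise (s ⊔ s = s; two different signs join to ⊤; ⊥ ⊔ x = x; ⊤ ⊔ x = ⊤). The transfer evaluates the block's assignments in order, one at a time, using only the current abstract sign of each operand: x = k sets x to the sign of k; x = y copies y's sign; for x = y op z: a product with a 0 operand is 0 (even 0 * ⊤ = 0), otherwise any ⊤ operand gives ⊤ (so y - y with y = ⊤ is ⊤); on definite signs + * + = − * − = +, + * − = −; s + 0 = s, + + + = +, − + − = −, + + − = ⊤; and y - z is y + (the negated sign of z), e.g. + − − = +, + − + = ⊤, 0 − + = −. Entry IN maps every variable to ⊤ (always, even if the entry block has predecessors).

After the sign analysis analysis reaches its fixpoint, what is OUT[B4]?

Per-block solution:
  B0:   IN=(all ⊤)   OUT=(all ⊤)
  B1:   IN=(all ⊤)   OUT={a:+; rest ⊤}
  B2:   IN={a:+; rest ⊤}   OUT={b:+; rest ⊤}
  B3:   IN={b:+; rest ⊤}   OUT={b:+; rest ⊤}
  B4:   IN={b:+; rest ⊤}   OUT={b:+; rest ⊤}

Merge at B4: IN[B4] = OUT[B2] ⊔ OUT[B3] = {a: ⊤, b: +, c: ⊤, d: ⊤, e: ⊤, f: ⊤}
Applying B4's transfer function to that IN value gives OUT[B4] (row B4 above).

Answer: {a: ⊤, b: +, c: ⊤, d: ⊤, e: ⊤, f: ⊤}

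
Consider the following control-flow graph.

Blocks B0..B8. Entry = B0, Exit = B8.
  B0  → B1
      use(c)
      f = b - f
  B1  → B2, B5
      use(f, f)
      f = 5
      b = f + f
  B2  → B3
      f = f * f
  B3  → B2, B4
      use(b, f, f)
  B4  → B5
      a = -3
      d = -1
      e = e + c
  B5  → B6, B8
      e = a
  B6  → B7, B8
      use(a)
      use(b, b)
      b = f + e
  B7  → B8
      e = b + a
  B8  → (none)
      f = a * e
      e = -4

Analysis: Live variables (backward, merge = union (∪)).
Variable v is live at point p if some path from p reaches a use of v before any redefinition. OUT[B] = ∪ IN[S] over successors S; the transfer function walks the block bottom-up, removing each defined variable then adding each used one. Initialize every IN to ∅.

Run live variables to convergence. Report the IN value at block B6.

Answer: {a, b, e, f}

Derivation:
Per-block solution:
  B0:   IN={a, b, c, e, f}   OUT={a, c, e, f}
  B1:   IN={a, c, e, f}   OUT={a, b, c, e, f}
  B2:   IN={b, c, e, f}   OUT={b, c, e, f}
  B3:   IN={b, c, e, f}   OUT={b, c, e, f}
  B4:   IN={b, c, e, f}   OUT={a, b, f}
  B5:   IN={a, b, f}   OUT={a, b, e, f}
  B6:   IN={a, b, e, f}   OUT={a, b, e}
  B7:   IN={a, b}   OUT={a, e}
  B8:   IN={a, e}   OUT={}

Merge at B6: OUT[B6] = IN[B7] ⊔ IN[B8] = {a, b, e}
Applying B6's transfer function to that OUT value gives IN[B6] (row B6 above).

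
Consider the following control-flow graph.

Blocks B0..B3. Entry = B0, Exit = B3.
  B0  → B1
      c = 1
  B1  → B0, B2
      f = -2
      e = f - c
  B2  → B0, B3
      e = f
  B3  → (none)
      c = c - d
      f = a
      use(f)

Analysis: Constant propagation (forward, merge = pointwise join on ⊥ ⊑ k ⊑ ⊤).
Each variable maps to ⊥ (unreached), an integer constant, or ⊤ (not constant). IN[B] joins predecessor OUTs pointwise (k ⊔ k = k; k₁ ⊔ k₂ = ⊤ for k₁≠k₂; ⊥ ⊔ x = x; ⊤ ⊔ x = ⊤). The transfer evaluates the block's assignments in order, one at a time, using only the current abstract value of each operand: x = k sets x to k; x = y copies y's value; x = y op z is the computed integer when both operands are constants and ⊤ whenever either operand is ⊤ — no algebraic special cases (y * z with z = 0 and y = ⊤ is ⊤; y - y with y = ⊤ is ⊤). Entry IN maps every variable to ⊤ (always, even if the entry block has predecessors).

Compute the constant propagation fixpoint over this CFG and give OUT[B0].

Converged values:
  B0:  IN=(all ⊤)  OUT={c:1; rest ⊤}
  B1:  IN={c:1; rest ⊤}  OUT={c:1, e:-3, f:-2; rest ⊤}
  B2:  IN={c:1, e:-3, f:-2; rest ⊤}  OUT={c:1, e:-2, f:-2; rest ⊤}
  B3:  IN={c:1, e:-2, f:-2; rest ⊤}  OUT={e:-2; rest ⊤}

Merge at B0 (entry node, so the boundary value (all ⊤) is joined with the incoming edge(s)): IN[B0] = (all ⊤) ⊔ OUT[B1] ⊔ OUT[B2] = {a: ⊤, b: ⊤, c: ⊤, d: ⊤, e: ⊤, f: ⊤}
Applying B0's transfer function to that IN value gives OUT[B0] (row B0 above).

Answer: {a: ⊤, b: ⊤, c: 1, d: ⊤, e: ⊤, f: ⊤}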